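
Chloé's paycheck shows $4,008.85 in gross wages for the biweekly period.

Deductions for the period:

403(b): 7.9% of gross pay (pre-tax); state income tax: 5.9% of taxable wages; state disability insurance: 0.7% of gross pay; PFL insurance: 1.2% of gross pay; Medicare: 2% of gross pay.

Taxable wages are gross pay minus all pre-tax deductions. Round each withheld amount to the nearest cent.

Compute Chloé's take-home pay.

$3,317.96

403(b): $4,008.85 × 0.079 = $316.70
Taxable wages = $4,008.85 − $316.70 = $3,692.15
State income tax: $3,692.15 × 0.059 = $217.84
PFL insurance: $4,008.85 × 0.012 = $48.11
Medicare: $4,008.85 × 0.02 = $80.18
State disability insurance: $4,008.85 × 0.007 = $28.06
Total deductions = $316.70 + $217.84 + $48.11 + $80.18 + $28.06 = $690.89
Net pay = $4,008.85 − $690.89 = $3,317.96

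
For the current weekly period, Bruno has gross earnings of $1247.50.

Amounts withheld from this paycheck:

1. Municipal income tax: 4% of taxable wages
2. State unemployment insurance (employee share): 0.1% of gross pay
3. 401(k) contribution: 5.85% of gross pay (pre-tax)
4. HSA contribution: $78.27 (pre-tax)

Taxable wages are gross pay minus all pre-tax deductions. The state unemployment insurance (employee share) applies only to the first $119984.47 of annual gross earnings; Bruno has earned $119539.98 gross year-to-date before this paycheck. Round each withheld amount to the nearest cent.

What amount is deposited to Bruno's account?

HSA contribution: $78.27
401(k) contribution: $1247.50 × 0.0585 = $72.98
Pre-tax total = $78.27 + $72.98 = $151.25
Taxable wages = $1247.50 − $151.25 = $1096.25
Municipal income tax: $1096.25 × 0.04 = $43.85
State unemployment insurance (employee share): only $119984.47 − $119539.98 = $444.49 of this check is subject → $444.49 × 0.001 = $0.44
Total deductions = $78.27 + $72.98 + $43.85 + $0.44 = $195.54
Net pay = $1247.50 − $195.54 = $1051.96

$1051.96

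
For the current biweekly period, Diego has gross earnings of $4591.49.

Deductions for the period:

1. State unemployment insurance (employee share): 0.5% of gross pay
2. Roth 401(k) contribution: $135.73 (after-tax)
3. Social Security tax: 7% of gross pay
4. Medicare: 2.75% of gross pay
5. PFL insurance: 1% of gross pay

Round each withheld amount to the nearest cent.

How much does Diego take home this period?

PFL insurance: $4591.49 × 0.01 = $45.91
Medicare: $4591.49 × 0.0275 = $126.27
State unemployment insurance (employee share): $4591.49 × 0.005 = $22.96
Social Security tax: $4591.49 × 0.07 = $321.40
Roth 401(k) contribution: $135.73
Total deductions = $45.91 + $126.27 + $22.96 + $321.40 + $135.73 = $652.27
Net pay = $4591.49 − $652.27 = $3939.22

$3939.22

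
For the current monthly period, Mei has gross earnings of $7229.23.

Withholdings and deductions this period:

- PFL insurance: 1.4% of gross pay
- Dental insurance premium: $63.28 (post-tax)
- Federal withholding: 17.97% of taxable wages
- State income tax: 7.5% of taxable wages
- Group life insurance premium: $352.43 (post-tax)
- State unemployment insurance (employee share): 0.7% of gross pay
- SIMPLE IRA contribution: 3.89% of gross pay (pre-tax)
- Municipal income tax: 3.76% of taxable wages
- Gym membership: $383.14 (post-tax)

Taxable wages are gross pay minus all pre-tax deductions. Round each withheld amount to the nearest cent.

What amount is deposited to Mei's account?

$3966.44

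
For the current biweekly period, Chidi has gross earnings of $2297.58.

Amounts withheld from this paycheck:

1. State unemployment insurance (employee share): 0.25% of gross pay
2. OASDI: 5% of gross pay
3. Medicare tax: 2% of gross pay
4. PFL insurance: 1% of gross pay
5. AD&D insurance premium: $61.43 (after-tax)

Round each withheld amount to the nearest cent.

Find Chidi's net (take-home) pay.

$2046.60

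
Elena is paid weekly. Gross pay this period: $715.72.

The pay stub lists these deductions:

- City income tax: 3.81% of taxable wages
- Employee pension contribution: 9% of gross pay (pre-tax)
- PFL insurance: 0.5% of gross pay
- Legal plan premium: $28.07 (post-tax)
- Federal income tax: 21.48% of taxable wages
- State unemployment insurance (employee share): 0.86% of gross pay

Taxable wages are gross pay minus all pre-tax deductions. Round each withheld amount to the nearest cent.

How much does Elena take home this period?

Employee pension contribution: $715.72 × 0.09 = $64.41
Taxable wages = $715.72 − $64.41 = $651.31
City income tax: $651.31 × 0.0381 = $24.81
Federal income tax: $651.31 × 0.2148 = $139.90
PFL insurance: $715.72 × 0.005 = $3.58
State unemployment insurance (employee share): $715.72 × 0.0086 = $6.16
Legal plan premium: $28.07
Total deductions = $64.41 + $24.81 + $139.90 + $3.58 + $6.16 + $28.07 = $266.93
Net pay = $715.72 − $266.93 = $448.79

$448.79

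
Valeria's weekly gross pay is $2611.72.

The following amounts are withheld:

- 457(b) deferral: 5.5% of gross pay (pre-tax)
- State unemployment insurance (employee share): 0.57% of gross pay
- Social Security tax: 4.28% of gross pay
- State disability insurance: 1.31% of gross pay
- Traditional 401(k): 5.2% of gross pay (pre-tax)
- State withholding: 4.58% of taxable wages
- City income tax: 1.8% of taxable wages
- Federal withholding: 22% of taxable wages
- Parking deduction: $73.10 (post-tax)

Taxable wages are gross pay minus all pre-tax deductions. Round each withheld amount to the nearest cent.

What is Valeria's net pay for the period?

Traditional 401(k): $2611.72 × 0.052 = $135.81
457(b) deferral: $2611.72 × 0.055 = $143.64
Pre-tax total = $135.81 + $143.64 = $279.45
Taxable wages = $2611.72 − $279.45 = $2332.27
City income tax: $2332.27 × 0.018 = $41.98
State withholding: $2332.27 × 0.0458 = $106.82
Federal withholding: $2332.27 × 0.22 = $513.10
Social Security tax: $2611.72 × 0.0428 = $111.78
State disability insurance: $2611.72 × 0.0131 = $34.21
State unemployment insurance (employee share): $2611.72 × 0.0057 = $14.89
Parking deduction: $73.10
Total deductions = $135.81 + $143.64 + $41.98 + $106.82 + $513.10 + $111.78 + $34.21 + $14.89 + $73.10 = $1175.33
Net pay = $2611.72 − $1175.33 = $1436.39

$1436.39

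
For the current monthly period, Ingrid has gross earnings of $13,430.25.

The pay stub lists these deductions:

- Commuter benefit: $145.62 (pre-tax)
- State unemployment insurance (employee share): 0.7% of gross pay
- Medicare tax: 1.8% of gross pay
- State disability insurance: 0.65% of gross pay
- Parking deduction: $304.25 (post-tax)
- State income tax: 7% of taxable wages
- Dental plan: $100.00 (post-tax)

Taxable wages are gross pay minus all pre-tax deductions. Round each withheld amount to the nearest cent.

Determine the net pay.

Commuter benefit: $145.62
Taxable wages = $13,430.25 − $145.62 = $13,284.63
State income tax: $13,284.63 × 0.07 = $929.92
Medicare tax: $13,430.25 × 0.018 = $241.74
State disability insurance: $13,430.25 × 0.0065 = $87.30
State unemployment insurance (employee share): $13,430.25 × 0.007 = $94.01
Parking deduction: $304.25
Dental plan: $100.00
Total deductions = $145.62 + $929.92 + $241.74 + $87.30 + $94.01 + $304.25 + $100.00 = $1,902.84
Net pay = $13,430.25 − $1,902.84 = $11,527.41

$11,527.41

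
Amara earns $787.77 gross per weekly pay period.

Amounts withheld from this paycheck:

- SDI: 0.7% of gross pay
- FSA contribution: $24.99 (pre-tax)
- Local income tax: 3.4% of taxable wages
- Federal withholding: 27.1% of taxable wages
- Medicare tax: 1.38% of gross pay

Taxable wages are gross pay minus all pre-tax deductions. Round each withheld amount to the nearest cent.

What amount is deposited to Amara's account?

$513.76

FSA contribution: $24.99
Taxable wages = $787.77 − $24.99 = $762.78
Local income tax: $762.78 × 0.034 = $25.93
Federal withholding: $762.78 × 0.271 = $206.71
SDI: $787.77 × 0.007 = $5.51
Medicare tax: $787.77 × 0.0138 = $10.87
Total deductions = $24.99 + $25.93 + $206.71 + $5.51 + $10.87 = $274.01
Net pay = $787.77 − $274.01 = $513.76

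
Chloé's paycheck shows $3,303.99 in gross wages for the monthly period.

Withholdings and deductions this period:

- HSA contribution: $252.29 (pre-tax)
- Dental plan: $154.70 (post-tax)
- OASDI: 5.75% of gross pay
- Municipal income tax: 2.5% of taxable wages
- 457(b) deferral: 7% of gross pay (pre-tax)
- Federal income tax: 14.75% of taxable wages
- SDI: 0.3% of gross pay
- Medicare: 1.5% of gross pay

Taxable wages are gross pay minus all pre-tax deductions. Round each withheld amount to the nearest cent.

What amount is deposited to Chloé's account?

HSA contribution: $252.29
457(b) deferral: $3,303.99 × 0.07 = $231.28
Pre-tax total = $252.29 + $231.28 = $483.57
Taxable wages = $3,303.99 − $483.57 = $2,820.42
Federal income tax: $2,820.42 × 0.1475 = $416.01
Municipal income tax: $2,820.42 × 0.025 = $70.51
OASDI: $3,303.99 × 0.0575 = $189.98
Medicare: $3,303.99 × 0.015 = $49.56
SDI: $3,303.99 × 0.003 = $9.91
Dental plan: $154.70
Total deductions = $252.29 + $231.28 + $416.01 + $70.51 + $189.98 + $49.56 + $9.91 + $154.70 = $1,374.24
Net pay = $3,303.99 − $1,374.24 = $1,929.75

$1,929.75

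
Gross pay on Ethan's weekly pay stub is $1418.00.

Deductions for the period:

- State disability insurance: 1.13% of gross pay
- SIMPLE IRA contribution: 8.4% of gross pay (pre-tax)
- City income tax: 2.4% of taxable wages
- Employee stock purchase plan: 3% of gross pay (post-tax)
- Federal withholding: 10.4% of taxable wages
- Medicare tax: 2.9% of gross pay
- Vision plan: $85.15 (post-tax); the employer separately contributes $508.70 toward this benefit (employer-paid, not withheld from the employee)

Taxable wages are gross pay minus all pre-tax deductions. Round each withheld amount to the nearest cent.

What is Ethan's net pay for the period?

$947.81

SIMPLE IRA contribution: $1418.00 × 0.084 = $119.11
Taxable wages = $1418.00 − $119.11 = $1298.89
City income tax: $1298.89 × 0.024 = $31.17
Federal withholding: $1298.89 × 0.104 = $135.08
Medicare tax: $1418.00 × 0.029 = $41.12
State disability insurance: $1418.00 × 0.0113 = $16.02
Vision plan: $85.15
Employee stock purchase plan: $1418.00 × 0.03 = $42.54
(Employer's $508.70 toward vision plan is not withheld from the employee.)
Total deductions = $119.11 + $31.17 + $135.08 + $41.12 + $16.02 + $85.15 + $42.54 = $470.19
Net pay = $1418.00 − $470.19 = $947.81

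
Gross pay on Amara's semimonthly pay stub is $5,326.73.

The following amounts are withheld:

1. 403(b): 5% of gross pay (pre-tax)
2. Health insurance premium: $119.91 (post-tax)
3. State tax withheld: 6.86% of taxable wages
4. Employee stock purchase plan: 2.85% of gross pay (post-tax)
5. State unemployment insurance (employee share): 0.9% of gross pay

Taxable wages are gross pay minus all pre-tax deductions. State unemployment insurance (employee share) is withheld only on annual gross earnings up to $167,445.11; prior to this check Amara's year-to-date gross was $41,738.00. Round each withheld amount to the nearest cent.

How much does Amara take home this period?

$4,393.59

403(b): $5,326.73 × 0.05 = $266.34
Taxable wages = $5,326.73 − $266.34 = $5,060.39
State tax withheld: $5,060.39 × 0.0686 = $347.14
State unemployment insurance (employee share): cap not yet reached, full $5,326.73 is subject → $5,326.73 × 0.009 = $47.94
Health insurance premium: $119.91
Employee stock purchase plan: $5,326.73 × 0.0285 = $151.81
Total deductions = $266.34 + $347.14 + $47.94 + $119.91 + $151.81 = $933.14
Net pay = $5,326.73 − $933.14 = $4,393.59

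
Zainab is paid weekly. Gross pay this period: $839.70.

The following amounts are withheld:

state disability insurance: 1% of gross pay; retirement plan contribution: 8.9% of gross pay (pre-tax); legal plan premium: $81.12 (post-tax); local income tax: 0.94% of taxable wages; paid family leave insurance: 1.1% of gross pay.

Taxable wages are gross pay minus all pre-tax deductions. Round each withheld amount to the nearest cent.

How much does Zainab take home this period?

$659.02

Retirement plan contribution: $839.70 × 0.089 = $74.73
Taxable wages = $839.70 − $74.73 = $764.97
Local income tax: $764.97 × 0.0094 = $7.19
State disability insurance: $839.70 × 0.01 = $8.40
Paid family leave insurance: $839.70 × 0.011 = $9.24
Legal plan premium: $81.12
Total deductions = $74.73 + $7.19 + $8.40 + $9.24 + $81.12 = $180.68
Net pay = $839.70 − $180.68 = $659.02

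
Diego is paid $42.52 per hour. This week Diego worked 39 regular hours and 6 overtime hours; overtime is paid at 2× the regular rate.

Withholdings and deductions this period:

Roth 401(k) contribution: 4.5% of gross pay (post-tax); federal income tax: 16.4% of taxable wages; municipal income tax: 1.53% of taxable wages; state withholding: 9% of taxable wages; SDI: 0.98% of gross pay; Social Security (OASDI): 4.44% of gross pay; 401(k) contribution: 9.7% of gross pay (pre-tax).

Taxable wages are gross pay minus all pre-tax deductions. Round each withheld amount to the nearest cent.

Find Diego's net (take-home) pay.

Regular pay: 39 × $42.52 = $1,658.28
Overtime pay: 6 × $42.52 × 2 = $510.24
Gross pay = $1,658.28 + $510.24 = $2,168.52
401(k) contribution: $2,168.52 × 0.097 = $210.35
Taxable wages = $2,168.52 − $210.35 = $1,958.17
Municipal income tax: $1,958.17 × 0.0153 = $29.96
Federal income tax: $1,958.17 × 0.164 = $321.14
State withholding: $1,958.17 × 0.09 = $176.24
SDI: $2,168.52 × 0.0098 = $21.25
Social Security (OASDI): $2,168.52 × 0.0444 = $96.28
Roth 401(k) contribution: $2,168.52 × 0.045 = $97.58
Total deductions = $210.35 + $29.96 + $321.14 + $176.24 + $21.25 + $96.28 + $97.58 = $952.80
Net pay = $2,168.52 − $952.80 = $1,215.72

$1,215.72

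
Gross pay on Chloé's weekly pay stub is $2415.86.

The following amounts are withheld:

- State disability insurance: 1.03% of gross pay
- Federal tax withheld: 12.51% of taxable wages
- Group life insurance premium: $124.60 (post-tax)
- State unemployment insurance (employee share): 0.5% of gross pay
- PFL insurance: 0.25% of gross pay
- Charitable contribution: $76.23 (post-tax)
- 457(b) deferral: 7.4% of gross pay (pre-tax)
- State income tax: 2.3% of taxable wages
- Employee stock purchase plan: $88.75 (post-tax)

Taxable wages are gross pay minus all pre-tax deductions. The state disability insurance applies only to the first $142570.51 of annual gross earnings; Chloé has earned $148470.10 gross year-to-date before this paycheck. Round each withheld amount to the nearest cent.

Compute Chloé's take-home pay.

457(b) deferral: $2415.86 × 0.074 = $178.77
Taxable wages = $2415.86 − $178.77 = $2237.09
State income tax: $2237.09 × 0.023 = $51.45
Federal tax withheld: $2237.09 × 0.1251 = $279.86
PFL insurance: $2415.86 × 0.0025 = $6.04
State unemployment insurance (employee share): $2415.86 × 0.005 = $12.08
State disability insurance: annual cap $142570.51 already reached (YTD $148470.10), so $0.00
Group life insurance premium: $124.60
Employee stock purchase plan: $88.75
Charitable contribution: $76.23
Total deductions = $178.77 + $51.45 + $279.86 + $6.04 + $12.08 + $0.00 + $124.60 + $88.75 + $76.23 = $817.78
Net pay = $2415.86 − $817.78 = $1598.08

$1598.08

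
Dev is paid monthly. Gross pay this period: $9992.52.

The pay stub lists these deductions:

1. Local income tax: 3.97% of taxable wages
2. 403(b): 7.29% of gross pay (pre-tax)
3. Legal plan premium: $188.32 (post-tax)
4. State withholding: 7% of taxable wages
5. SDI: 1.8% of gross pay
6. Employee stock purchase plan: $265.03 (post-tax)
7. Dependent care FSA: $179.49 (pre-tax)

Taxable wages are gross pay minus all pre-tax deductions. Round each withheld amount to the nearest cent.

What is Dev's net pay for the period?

403(b): $9992.52 × 0.0729 = $728.45
Dependent care FSA: $179.49
Pre-tax total = $728.45 + $179.49 = $907.94
Taxable wages = $9992.52 − $907.94 = $9084.58
State withholding: $9084.58 × 0.07 = $635.92
Local income tax: $9084.58 × 0.0397 = $360.66
SDI: $9992.52 × 0.018 = $179.87
Legal plan premium: $188.32
Employee stock purchase plan: $265.03
Total deductions = $728.45 + $179.49 + $635.92 + $360.66 + $179.87 + $188.32 + $265.03 = $2537.74
Net pay = $9992.52 − $2537.74 = $7454.78

$7454.78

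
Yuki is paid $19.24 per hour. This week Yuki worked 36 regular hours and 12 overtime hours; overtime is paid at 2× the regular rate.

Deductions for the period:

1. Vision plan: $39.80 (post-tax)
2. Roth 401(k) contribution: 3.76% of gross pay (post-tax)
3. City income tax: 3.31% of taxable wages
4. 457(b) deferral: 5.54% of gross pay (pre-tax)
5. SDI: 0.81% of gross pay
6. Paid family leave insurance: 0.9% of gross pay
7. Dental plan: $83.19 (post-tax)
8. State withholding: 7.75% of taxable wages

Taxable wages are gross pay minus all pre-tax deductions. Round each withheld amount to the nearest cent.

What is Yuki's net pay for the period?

$783.71

Regular pay: 36 × $19.24 = $692.64
Overtime pay: 12 × $19.24 × 2 = $461.76
Gross pay = $692.64 + $461.76 = $1154.40
457(b) deferral: $1154.40 × 0.0554 = $63.95
Taxable wages = $1154.40 − $63.95 = $1090.45
City income tax: $1090.45 × 0.0331 = $36.09
State withholding: $1090.45 × 0.0775 = $84.51
SDI: $1154.40 × 0.0081 = $9.35
Paid family leave insurance: $1154.40 × 0.009 = $10.39
Dental plan: $83.19
Roth 401(k) contribution: $1154.40 × 0.0376 = $43.41
Vision plan: $39.80
Total deductions = $63.95 + $36.09 + $84.51 + $9.35 + $10.39 + $83.19 + $43.41 + $39.80 = $370.69
Net pay = $1154.40 − $370.69 = $783.71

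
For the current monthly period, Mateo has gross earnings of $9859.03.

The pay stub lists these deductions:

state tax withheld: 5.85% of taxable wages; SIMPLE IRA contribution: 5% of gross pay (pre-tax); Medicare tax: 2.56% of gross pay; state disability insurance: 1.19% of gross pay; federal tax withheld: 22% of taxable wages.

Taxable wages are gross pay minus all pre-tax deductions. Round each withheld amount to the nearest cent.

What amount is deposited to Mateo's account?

$6387.91

SIMPLE IRA contribution: $9859.03 × 0.05 = $492.95
Taxable wages = $9859.03 − $492.95 = $9366.08
State tax withheld: $9366.08 × 0.0585 = $547.92
Federal tax withheld: $9366.08 × 0.22 = $2060.54
State disability insurance: $9859.03 × 0.0119 = $117.32
Medicare tax: $9859.03 × 0.0256 = $252.39
Total deductions = $492.95 + $547.92 + $2060.54 + $117.32 + $252.39 = $3471.12
Net pay = $9859.03 − $3471.12 = $6387.91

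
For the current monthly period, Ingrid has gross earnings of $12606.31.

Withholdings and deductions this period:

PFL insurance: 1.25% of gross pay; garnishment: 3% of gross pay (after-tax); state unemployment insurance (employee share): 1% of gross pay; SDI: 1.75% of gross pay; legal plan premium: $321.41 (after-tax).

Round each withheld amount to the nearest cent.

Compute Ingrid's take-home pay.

SDI: $12606.31 × 0.0175 = $220.61
PFL insurance: $12606.31 × 0.0125 = $157.58
State unemployment insurance (employee share): $12606.31 × 0.01 = $126.06
Legal plan premium: $321.41
Garnishment: $12606.31 × 0.03 = $378.19
Total deductions = $220.61 + $157.58 + $126.06 + $321.41 + $378.19 = $1203.85
Net pay = $12606.31 − $1203.85 = $11402.46

$11402.46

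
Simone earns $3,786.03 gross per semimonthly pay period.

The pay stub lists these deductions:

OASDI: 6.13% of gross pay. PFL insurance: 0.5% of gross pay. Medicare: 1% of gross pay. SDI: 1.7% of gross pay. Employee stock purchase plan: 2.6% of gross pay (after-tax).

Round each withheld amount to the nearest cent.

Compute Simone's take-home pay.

$3,334.36

Medicare: $3,786.03 × 0.01 = $37.86
SDI: $3,786.03 × 0.017 = $64.36
OASDI: $3,786.03 × 0.0613 = $232.08
PFL insurance: $3,786.03 × 0.005 = $18.93
Employee stock purchase plan: $3,786.03 × 0.026 = $98.44
Total deductions = $37.86 + $64.36 + $232.08 + $18.93 + $98.44 = $451.67
Net pay = $3,786.03 − $451.67 = $3,334.36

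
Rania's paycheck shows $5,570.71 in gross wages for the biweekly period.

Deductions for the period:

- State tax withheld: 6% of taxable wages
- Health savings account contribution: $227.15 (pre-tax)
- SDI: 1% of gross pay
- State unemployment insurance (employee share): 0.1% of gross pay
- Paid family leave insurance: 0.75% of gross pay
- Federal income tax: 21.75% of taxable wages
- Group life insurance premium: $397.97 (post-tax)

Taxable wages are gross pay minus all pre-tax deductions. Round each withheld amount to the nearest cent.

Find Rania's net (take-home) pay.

Health savings account contribution: $227.15
Taxable wages = $5,570.71 − $227.15 = $5,343.56
State tax withheld: $5,343.56 × 0.06 = $320.61
Federal income tax: $5,343.56 × 0.2175 = $1,162.22
SDI: $5,570.71 × 0.01 = $55.71
State unemployment insurance (employee share): $5,570.71 × 0.001 = $5.57
Paid family leave insurance: $5,570.71 × 0.0075 = $41.78
Group life insurance premium: $397.97
Total deductions = $227.15 + $320.61 + $1,162.22 + $55.71 + $5.57 + $41.78 + $397.97 = $2,211.01
Net pay = $5,570.71 − $2,211.01 = $3,359.70

$3,359.70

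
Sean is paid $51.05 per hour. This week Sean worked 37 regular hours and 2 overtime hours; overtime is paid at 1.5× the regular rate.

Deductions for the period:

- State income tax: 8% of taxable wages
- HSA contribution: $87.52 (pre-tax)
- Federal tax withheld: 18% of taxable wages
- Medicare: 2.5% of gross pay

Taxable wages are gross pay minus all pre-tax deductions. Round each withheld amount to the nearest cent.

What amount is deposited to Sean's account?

Regular pay: 37 × $51.05 = $1,888.85
Overtime pay: 2 × $51.05 × 1.5 = $153.15
Gross pay = $1,888.85 + $153.15 = $2,042.00
HSA contribution: $87.52
Taxable wages = $2,042.00 − $87.52 = $1,954.48
Federal tax withheld: $1,954.48 × 0.18 = $351.81
State income tax: $1,954.48 × 0.08 = $156.36
Medicare: $2,042.00 × 0.025 = $51.05
Total deductions = $87.52 + $351.81 + $156.36 + $51.05 = $646.74
Net pay = $2,042.00 − $646.74 = $1,395.26

$1,395.26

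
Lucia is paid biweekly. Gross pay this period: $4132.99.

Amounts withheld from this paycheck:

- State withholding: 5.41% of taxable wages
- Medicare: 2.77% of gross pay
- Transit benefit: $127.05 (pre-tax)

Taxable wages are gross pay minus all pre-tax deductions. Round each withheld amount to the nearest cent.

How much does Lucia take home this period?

Transit benefit: $127.05
Taxable wages = $4132.99 − $127.05 = $4005.94
State withholding: $4005.94 × 0.0541 = $216.72
Medicare: $4132.99 × 0.0277 = $114.48
Total deductions = $127.05 + $216.72 + $114.48 = $458.25
Net pay = $4132.99 − $458.25 = $3674.74

$3674.74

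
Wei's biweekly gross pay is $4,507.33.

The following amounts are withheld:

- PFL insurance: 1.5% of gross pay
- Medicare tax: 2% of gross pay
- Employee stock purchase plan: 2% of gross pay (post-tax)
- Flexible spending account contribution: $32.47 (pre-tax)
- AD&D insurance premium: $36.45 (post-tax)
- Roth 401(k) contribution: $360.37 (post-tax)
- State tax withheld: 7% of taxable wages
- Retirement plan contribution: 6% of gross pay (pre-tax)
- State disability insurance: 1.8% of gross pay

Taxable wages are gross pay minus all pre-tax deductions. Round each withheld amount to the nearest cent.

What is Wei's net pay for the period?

$3,184.25

Flexible spending account contribution: $32.47
Retirement plan contribution: $4,507.33 × 0.06 = $270.44
Pre-tax total = $32.47 + $270.44 = $302.91
Taxable wages = $4,507.33 − $302.91 = $4,204.42
State tax withheld: $4,204.42 × 0.07 = $294.31
Medicare tax: $4,507.33 × 0.02 = $90.15
PFL insurance: $4,507.33 × 0.015 = $67.61
State disability insurance: $4,507.33 × 0.018 = $81.13
Employee stock purchase plan: $4,507.33 × 0.02 = $90.15
AD&D insurance premium: $36.45
Roth 401(k) contribution: $360.37
Total deductions = $32.47 + $270.44 + $294.31 + $90.15 + $67.61 + $81.13 + $90.15 + $36.45 + $360.37 = $1,323.08
Net pay = $4,507.33 − $1,323.08 = $3,184.25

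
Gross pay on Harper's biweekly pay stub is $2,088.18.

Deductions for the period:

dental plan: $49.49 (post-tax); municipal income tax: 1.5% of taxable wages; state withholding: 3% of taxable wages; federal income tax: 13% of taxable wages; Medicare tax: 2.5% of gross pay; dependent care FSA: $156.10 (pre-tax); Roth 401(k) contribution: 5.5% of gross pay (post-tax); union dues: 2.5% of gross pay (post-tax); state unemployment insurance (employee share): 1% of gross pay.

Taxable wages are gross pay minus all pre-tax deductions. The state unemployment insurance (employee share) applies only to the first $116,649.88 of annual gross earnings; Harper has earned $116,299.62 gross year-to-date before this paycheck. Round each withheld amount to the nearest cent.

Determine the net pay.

$1,321.73

Dependent care FSA: $156.10
Taxable wages = $2,088.18 − $156.10 = $1,932.08
Federal income tax: $1,932.08 × 0.13 = $251.17
State withholding: $1,932.08 × 0.03 = $57.96
Municipal income tax: $1,932.08 × 0.015 = $28.98
State unemployment insurance (employee share): only $116,649.88 − $116,299.62 = $350.26 of this check is subject → $350.26 × 0.01 = $3.50
Medicare tax: $2,088.18 × 0.025 = $52.20
Union dues: $2,088.18 × 0.025 = $52.20
Dental plan: $49.49
Roth 401(k) contribution: $2,088.18 × 0.055 = $114.85
Total deductions = $156.10 + $251.17 + $57.96 + $28.98 + $3.50 + $52.20 + $52.20 + $49.49 + $114.85 = $766.45
Net pay = $2,088.18 − $766.45 = $1,321.73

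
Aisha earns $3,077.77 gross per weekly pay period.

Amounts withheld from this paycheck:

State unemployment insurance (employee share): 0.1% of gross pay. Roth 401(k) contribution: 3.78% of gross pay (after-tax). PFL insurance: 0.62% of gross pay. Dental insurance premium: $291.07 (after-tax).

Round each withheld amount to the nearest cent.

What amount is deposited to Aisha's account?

State unemployment insurance (employee share): $3,077.77 × 0.001 = $3.08
PFL insurance: $3,077.77 × 0.0062 = $19.08
Roth 401(k) contribution: $3,077.77 × 0.0378 = $116.34
Dental insurance premium: $291.07
Total deductions = $3.08 + $19.08 + $116.34 + $291.07 = $429.57
Net pay = $3,077.77 − $429.57 = $2,648.20

$2,648.20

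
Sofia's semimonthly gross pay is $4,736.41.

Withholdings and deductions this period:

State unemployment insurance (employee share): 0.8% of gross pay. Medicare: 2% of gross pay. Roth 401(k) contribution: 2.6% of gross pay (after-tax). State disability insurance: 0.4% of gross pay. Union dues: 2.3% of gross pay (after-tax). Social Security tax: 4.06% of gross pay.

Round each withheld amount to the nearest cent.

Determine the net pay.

$4,160.45

Social Security tax: $4,736.41 × 0.0406 = $192.30
State unemployment insurance (employee share): $4,736.41 × 0.008 = $37.89
State disability insurance: $4,736.41 × 0.004 = $18.95
Medicare: $4,736.41 × 0.02 = $94.73
Union dues: $4,736.41 × 0.023 = $108.94
Roth 401(k) contribution: $4,736.41 × 0.026 = $123.15
Total deductions = $192.30 + $37.89 + $18.95 + $94.73 + $108.94 + $123.15 = $575.96
Net pay = $4,736.41 − $575.96 = $4,160.45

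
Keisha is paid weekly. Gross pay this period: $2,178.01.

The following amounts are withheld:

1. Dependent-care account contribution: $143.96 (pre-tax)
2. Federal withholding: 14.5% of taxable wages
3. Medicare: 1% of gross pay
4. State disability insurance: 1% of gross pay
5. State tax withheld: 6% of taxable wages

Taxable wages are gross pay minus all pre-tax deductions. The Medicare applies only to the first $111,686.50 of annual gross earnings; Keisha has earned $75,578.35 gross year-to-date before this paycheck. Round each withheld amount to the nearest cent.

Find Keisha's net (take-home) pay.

$1,573.51

Dependent-care account contribution: $143.96
Taxable wages = $2,178.01 − $143.96 = $2,034.05
State tax withheld: $2,034.05 × 0.06 = $122.04
Federal withholding: $2,034.05 × 0.145 = $294.94
Medicare: cap not yet reached, full $2,178.01 is subject → $2,178.01 × 0.01 = $21.78
State disability insurance: $2,178.01 × 0.01 = $21.78
Total deductions = $143.96 + $122.04 + $294.94 + $21.78 + $21.78 = $604.50
Net pay = $2,178.01 − $604.50 = $1,573.51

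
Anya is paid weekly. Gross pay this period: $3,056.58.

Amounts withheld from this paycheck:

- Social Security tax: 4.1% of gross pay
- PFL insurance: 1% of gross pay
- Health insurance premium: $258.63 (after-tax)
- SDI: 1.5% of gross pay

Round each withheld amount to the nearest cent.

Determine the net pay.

$2,596.21

SDI: $3,056.58 × 0.015 = $45.85
PFL insurance: $3,056.58 × 0.01 = $30.57
Social Security tax: $3,056.58 × 0.041 = $125.32
Health insurance premium: $258.63
Total deductions = $45.85 + $30.57 + $125.32 + $258.63 = $460.37
Net pay = $3,056.58 − $460.37 = $2,596.21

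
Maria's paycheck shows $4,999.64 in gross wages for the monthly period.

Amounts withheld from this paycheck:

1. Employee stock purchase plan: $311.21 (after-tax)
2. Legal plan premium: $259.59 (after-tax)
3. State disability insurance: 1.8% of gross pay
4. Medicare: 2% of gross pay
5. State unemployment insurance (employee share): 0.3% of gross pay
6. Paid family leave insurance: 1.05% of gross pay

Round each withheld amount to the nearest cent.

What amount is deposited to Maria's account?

$4,171.36

Medicare: $4,999.64 × 0.02 = $99.99
State unemployment insurance (employee share): $4,999.64 × 0.003 = $15.00
Paid family leave insurance: $4,999.64 × 0.0105 = $52.50
State disability insurance: $4,999.64 × 0.018 = $89.99
Legal plan premium: $259.59
Employee stock purchase plan: $311.21
Total deductions = $99.99 + $15.00 + $52.50 + $89.99 + $259.59 + $311.21 = $828.28
Net pay = $4,999.64 − $828.28 = $4,171.36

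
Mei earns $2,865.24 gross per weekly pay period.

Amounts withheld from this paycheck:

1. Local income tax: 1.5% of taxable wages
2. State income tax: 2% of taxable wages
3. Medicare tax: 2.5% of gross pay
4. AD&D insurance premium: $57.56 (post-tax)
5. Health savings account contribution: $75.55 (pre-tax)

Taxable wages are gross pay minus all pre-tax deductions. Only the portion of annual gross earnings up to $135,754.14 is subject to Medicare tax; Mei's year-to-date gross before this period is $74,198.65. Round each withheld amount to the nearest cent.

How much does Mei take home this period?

$2,562.86

Health savings account contribution: $75.55
Taxable wages = $2,865.24 − $75.55 = $2,789.69
Local income tax: $2,789.69 × 0.015 = $41.85
State income tax: $2,789.69 × 0.02 = $55.79
Medicare tax: cap not yet reached, full $2,865.24 is subject → $2,865.24 × 0.025 = $71.63
AD&D insurance premium: $57.56
Total deductions = $75.55 + $41.85 + $55.79 + $71.63 + $57.56 = $302.38
Net pay = $2,865.24 − $302.38 = $2,562.86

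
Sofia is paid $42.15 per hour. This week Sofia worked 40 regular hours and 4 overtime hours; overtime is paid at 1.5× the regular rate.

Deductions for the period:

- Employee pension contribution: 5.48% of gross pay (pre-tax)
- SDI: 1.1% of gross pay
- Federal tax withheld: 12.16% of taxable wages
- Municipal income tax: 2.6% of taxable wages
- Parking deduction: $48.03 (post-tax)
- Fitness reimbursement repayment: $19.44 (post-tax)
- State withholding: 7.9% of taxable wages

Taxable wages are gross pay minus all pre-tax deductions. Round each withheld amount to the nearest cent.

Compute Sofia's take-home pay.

$1,328.57

Regular pay: 40 × $42.15 = $1,686.00
Overtime pay: 4 × $42.15 × 1.5 = $252.90
Gross pay = $1,686.00 + $252.90 = $1,938.90
Employee pension contribution: $1,938.90 × 0.0548 = $106.25
Taxable wages = $1,938.90 − $106.25 = $1,832.65
Federal tax withheld: $1,832.65 × 0.1216 = $222.85
Municipal income tax: $1,832.65 × 0.026 = $47.65
State withholding: $1,832.65 × 0.079 = $144.78
SDI: $1,938.90 × 0.011 = $21.33
Fitness reimbursement repayment: $19.44
Parking deduction: $48.03
Total deductions = $106.25 + $222.85 + $47.65 + $144.78 + $21.33 + $19.44 + $48.03 = $610.33
Net pay = $1,938.90 − $610.33 = $1,328.57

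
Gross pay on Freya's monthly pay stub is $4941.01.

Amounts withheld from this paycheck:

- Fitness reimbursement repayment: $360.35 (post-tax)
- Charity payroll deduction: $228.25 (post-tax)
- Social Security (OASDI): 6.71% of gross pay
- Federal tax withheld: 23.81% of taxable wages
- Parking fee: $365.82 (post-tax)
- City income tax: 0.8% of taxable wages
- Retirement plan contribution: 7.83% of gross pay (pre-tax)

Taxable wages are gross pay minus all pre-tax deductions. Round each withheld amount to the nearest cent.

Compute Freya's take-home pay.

$2147.40

Retirement plan contribution: $4941.01 × 0.0783 = $386.88
Taxable wages = $4941.01 − $386.88 = $4554.13
Federal tax withheld: $4554.13 × 0.2381 = $1084.34
City income tax: $4554.13 × 0.008 = $36.43
Social Security (OASDI): $4941.01 × 0.0671 = $331.54
Charity payroll deduction: $228.25
Parking fee: $365.82
Fitness reimbursement repayment: $360.35
Total deductions = $386.88 + $1084.34 + $36.43 + $331.54 + $228.25 + $365.82 + $360.35 = $2793.61
Net pay = $4941.01 − $2793.61 = $2147.40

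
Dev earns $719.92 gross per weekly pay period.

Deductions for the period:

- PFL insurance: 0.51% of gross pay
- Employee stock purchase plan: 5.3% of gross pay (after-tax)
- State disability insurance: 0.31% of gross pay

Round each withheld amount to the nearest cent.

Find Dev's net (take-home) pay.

PFL insurance: $719.92 × 0.0051 = $3.67
State disability insurance: $719.92 × 0.0031 = $2.23
Employee stock purchase plan: $719.92 × 0.053 = $38.16
Total deductions = $3.67 + $2.23 + $38.16 = $44.06
Net pay = $719.92 − $44.06 = $675.86

$675.86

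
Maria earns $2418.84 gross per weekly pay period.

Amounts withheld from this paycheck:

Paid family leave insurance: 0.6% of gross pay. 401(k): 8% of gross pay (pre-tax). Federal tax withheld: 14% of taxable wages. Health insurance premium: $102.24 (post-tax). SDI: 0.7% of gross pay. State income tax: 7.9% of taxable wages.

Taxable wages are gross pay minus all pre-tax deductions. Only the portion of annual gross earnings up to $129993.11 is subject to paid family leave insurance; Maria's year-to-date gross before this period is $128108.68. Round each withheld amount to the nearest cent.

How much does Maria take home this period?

$1607.50

401(k): $2418.84 × 0.08 = $193.51
Taxable wages = $2418.84 − $193.51 = $2225.33
State income tax: $2225.33 × 0.079 = $175.80
Federal tax withheld: $2225.33 × 0.14 = $311.55
Paid family leave insurance: only $129993.11 − $128108.68 = $1884.43 of this check is subject → $1884.43 × 0.006 = $11.31
SDI: $2418.84 × 0.007 = $16.93
Health insurance premium: $102.24
Total deductions = $193.51 + $175.80 + $311.55 + $11.31 + $16.93 + $102.24 = $811.34
Net pay = $2418.84 − $811.34 = $1607.50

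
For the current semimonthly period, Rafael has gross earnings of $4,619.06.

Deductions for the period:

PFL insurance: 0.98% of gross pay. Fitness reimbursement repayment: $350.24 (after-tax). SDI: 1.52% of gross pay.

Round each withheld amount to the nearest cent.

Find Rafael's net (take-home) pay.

$4,153.34

PFL insurance: $4,619.06 × 0.0098 = $45.27
SDI: $4,619.06 × 0.0152 = $70.21
Fitness reimbursement repayment: $350.24
Total deductions = $45.27 + $70.21 + $350.24 = $465.72
Net pay = $4,619.06 − $465.72 = $4,153.34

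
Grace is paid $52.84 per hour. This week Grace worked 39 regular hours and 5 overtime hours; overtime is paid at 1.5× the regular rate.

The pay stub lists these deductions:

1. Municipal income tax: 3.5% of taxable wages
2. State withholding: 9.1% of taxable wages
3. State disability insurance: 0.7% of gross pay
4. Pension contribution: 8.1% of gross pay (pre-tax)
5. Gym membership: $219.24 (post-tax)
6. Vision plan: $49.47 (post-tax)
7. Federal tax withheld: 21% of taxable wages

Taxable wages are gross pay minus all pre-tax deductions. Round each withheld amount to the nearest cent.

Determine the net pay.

Regular pay: 39 × $52.84 = $2060.76
Overtime pay: 5 × $52.84 × 1.5 = $396.30
Gross pay = $2060.76 + $396.30 = $2457.06
Pension contribution: $2457.06 × 0.081 = $199.02
Taxable wages = $2457.06 − $199.02 = $2258.04
State withholding: $2258.04 × 0.091 = $205.48
Federal tax withheld: $2258.04 × 0.21 = $474.19
Municipal income tax: $2258.04 × 0.035 = $79.03
State disability insurance: $2457.06 × 0.007 = $17.20
Vision plan: $49.47
Gym membership: $219.24
Total deductions = $199.02 + $205.48 + $474.19 + $79.03 + $17.20 + $49.47 + $219.24 = $1243.63
Net pay = $2457.06 − $1243.63 = $1213.43

$1213.43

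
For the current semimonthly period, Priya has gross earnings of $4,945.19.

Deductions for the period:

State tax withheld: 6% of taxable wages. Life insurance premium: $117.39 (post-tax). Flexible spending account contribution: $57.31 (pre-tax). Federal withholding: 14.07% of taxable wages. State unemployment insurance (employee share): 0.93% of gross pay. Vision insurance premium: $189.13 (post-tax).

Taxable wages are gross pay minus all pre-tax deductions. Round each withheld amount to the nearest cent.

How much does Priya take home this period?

Flexible spending account contribution: $57.31
Taxable wages = $4,945.19 − $57.31 = $4,887.88
State tax withheld: $4,887.88 × 0.06 = $293.27
Federal withholding: $4,887.88 × 0.1407 = $687.72
State unemployment insurance (employee share): $4,945.19 × 0.0093 = $45.99
Life insurance premium: $117.39
Vision insurance premium: $189.13
Total deductions = $57.31 + $293.27 + $687.72 + $45.99 + $117.39 + $189.13 = $1,390.81
Net pay = $4,945.19 − $1,390.81 = $3,554.38

$3,554.38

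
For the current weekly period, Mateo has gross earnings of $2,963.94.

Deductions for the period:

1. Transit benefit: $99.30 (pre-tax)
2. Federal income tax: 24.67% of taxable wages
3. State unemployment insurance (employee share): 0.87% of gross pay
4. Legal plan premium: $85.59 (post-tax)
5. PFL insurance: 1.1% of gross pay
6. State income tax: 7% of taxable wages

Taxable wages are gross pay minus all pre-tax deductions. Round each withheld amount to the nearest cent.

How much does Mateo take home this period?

Transit benefit: $99.30
Taxable wages = $2,963.94 − $99.30 = $2,864.64
Federal income tax: $2,864.64 × 0.2467 = $706.71
State income tax: $2,864.64 × 0.07 = $200.52
PFL insurance: $2,963.94 × 0.011 = $32.60
State unemployment insurance (employee share): $2,963.94 × 0.0087 = $25.79
Legal plan premium: $85.59
Total deductions = $99.30 + $706.71 + $200.52 + $32.60 + $25.79 + $85.59 = $1,150.51
Net pay = $2,963.94 − $1,150.51 = $1,813.43

$1,813.43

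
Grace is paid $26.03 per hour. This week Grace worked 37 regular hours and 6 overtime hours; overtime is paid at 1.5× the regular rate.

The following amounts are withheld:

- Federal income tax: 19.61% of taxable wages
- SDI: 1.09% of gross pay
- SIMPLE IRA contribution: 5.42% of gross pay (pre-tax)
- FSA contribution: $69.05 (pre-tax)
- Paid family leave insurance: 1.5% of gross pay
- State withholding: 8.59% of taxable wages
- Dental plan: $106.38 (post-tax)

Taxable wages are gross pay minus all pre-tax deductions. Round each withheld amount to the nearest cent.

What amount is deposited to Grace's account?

Regular pay: 37 × $26.03 = $963.11
Overtime pay: 6 × $26.03 × 1.5 = $234.27
Gross pay = $963.11 + $234.27 = $1,197.38
SIMPLE IRA contribution: $1,197.38 × 0.0542 = $64.90
FSA contribution: $69.05
Pre-tax total = $64.90 + $69.05 = $133.95
Taxable wages = $1,197.38 − $133.95 = $1,063.43
State withholding: $1,063.43 × 0.0859 = $91.35
Federal income tax: $1,063.43 × 0.1961 = $208.54
Paid family leave insurance: $1,197.38 × 0.015 = $17.96
SDI: $1,197.38 × 0.0109 = $13.05
Dental plan: $106.38
Total deductions = $64.90 + $69.05 + $91.35 + $208.54 + $17.96 + $13.05 + $106.38 = $571.23
Net pay = $1,197.38 − $571.23 = $626.15

$626.15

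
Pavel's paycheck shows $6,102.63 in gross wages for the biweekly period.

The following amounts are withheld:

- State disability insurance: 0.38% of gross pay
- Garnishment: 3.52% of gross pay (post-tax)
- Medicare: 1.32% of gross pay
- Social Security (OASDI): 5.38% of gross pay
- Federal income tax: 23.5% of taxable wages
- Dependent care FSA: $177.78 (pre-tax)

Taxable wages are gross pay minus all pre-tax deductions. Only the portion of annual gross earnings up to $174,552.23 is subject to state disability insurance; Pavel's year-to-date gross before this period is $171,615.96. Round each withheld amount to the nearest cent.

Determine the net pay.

$3,897.67

Dependent care FSA: $177.78
Taxable wages = $6,102.63 − $177.78 = $5,924.85
Federal income tax: $5,924.85 × 0.235 = $1,392.34
Medicare: $6,102.63 × 0.0132 = $80.55
State disability insurance: only $174,552.23 − $171,615.96 = $2,936.27 of this check is subject → $2,936.27 × 0.0038 = $11.16
Social Security (OASDI): $6,102.63 × 0.0538 = $328.32
Garnishment: $6,102.63 × 0.0352 = $214.81
Total deductions = $177.78 + $1,392.34 + $80.55 + $11.16 + $328.32 + $214.81 = $2,204.96
Net pay = $6,102.63 − $2,204.96 = $3,897.67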